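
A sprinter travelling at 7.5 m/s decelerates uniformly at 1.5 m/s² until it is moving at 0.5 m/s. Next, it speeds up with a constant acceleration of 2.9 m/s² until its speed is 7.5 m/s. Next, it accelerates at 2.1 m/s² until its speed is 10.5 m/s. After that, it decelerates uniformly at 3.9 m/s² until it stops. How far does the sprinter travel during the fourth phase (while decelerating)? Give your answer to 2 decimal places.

Phase 1 (decelerating): v₀ = 7.50 m/s, a = -1.5 m/s².
v = v₀ + at → t = (0.5 − 7.50) / -1.5 = 4.67 s
v² = v₀² + 2aΔx → Δx = (0.5² − 7.50²)/(2·-1.5) = 18.7 m

Phase 2 (accelerating): v₀ = 0.500 m/s, a = 2.9 m/s².
v = v₀ + at → t = (7.5 − 0.500) / 2.9 = 2.41 s
v² = v₀² + 2aΔx → Δx = (7.5² − 0.500²)/(2·2.9) = 9.66 m

Phase 3 (accelerating): v₀ = 7.50 m/s, a = 2.1 m/s².
v = v₀ + at → t = (10.5 − 7.50) / 2.1 = 1.43 s
v² = v₀² + 2aΔx → Δx = (10.5² − 7.50²)/(2·2.1) = 12.9 m

Phase 4 (decelerating): v₀ = 10.5 m/s, a = -3.9 m/s².
v = v₀ + at → t = (0 − 10.5) / -3.9 = 2.69 s
v² = v₀² + 2aΔx → Δx = (0² − 10.5²)/(2·-3.9) = 14.1 m
Distance in phase 4 = 14.1 m

14.13 m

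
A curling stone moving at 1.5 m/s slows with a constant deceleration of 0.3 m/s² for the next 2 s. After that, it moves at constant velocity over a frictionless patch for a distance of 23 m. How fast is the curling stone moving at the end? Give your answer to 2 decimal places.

Phase 1 (decelerating): v₀ = 1.50 m/s, a = -0.3 m/s².
v = v₀ + at = 1.50 + (-0.3)(2) = 0.900 m/s
Δx = v₀t + ½at² = 1.50·2 + 0.5·-0.3·2² = 2.40 m

Phase 2 (constant speed): v₀ = 0.900 m/s, a = 0 m/s².
Constant speed: t = d/v = 23/0.900 = 25.6 s
Final speed = 0.900 m/s

0.90 m/s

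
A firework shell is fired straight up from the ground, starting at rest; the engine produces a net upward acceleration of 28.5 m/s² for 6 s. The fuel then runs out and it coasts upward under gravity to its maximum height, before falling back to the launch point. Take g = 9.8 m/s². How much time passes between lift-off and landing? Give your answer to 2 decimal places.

Phase 1 (powered ascent): v₀ = 0 m/s, a = 28.5 m/s².
v = v₀ + at = 0 + (28.5)(6) = 171 m/s
Δx = v₀t + ½at² = 0·6 + 0.5·28.5·6² = 513 m

Phase 2 (coasting upward): v₀ = 171 m/s, a = -9.8 m/s².
v = v₀ + at → t = (0 − 171) / -9.8 = 17.4 s
v² = v₀² + 2aΔx → Δx = (0² − 171²)/(2·-9.8) = 1490 m

Phase 3 (free fall): v₀ = 0 m/s, a = -9.8 m/s².
Falls 2000 m from rest: t = √(2·2000/9.8) = 20.2 s; v = g·t = 198 m/s.
Total time = 6.00 + 17.4 + 20.2 = 43.7 s

43.68 s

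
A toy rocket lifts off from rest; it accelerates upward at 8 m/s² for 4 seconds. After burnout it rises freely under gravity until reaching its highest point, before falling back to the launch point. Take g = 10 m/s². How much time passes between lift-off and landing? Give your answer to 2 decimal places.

12.00 s

Phase 1 (powered ascent): v₀ = 0 m/s, a = 8 m/s².
v = v₀ + at = 0 + (8)(4) = 32.0 m/s
Δx = v₀t + ½at² = 0·4 + 0.5·8·4² = 64.0 m

Phase 2 (coasting upward): v₀ = 32.0 m/s, a = -10 m/s².
v = v₀ + at → t = (0 − 32.0) / -10 = 3.20 s
v² = v₀² + 2aΔx → Δx = (0² − 32.0²)/(2·-10) = 51.2 m

Phase 3 (free fall): v₀ = 0 m/s, a = -10 m/s².
Falls 115 m from rest: t = √(2·115/10) = 4.80 s; v = g·t = 48.0 m/s.
Total time = 4.00 + 3.20 + 4.80 = 12.0 s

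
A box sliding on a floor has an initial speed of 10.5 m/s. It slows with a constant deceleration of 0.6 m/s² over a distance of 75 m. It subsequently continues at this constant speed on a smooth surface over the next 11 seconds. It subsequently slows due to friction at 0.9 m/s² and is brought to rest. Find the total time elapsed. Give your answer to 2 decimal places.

26.00 s

Phase 1 (decelerating): v₀ = 10.5 m/s, a = -0.6 m/s².
v² = v₀² + 2aΔx = 10.5² + 2·-0.6·75 = 20.2 → v = 4.50 m/s
t = (v − v₀)/a = (4.50 − 10.5)/-0.6 = 10.0 s

Phase 2 (constant speed): v₀ = 4.50 m/s, a = 0 m/s².
v = v₀ + at = 4.50 + (0)(11) = 4.50 m/s
Δx = v₀t + ½at² = 4.50·11 + 0.5·0·11² = 49.5 m

Phase 3 (decelerating): v₀ = 4.50 m/s, a = -0.9 m/s².
v = v₀ + at → t = (0 − 4.50) / -0.9 = 5.00 s
v² = v₀² + 2aΔx → Δx = (0² − 4.50²)/(2·-0.9) = 11.2 m
Total time = 10.0 + 11.0 + 5.00 = 26.0 s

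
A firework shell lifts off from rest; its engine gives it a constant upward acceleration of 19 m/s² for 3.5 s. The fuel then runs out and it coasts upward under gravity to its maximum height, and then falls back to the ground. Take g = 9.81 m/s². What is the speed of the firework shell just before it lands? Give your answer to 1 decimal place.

Phase 1 (powered ascent): v₀ = 0 m/s, a = 19 m/s².
v = v₀ + at = 0 + (19)(3.5) = 66.5 m/s
Δx = v₀t + ½at² = 0·3.5 + 0.5·19·3.5² = 116 m

Phase 2 (coasting upward): v₀ = 66.5 m/s, a = -9.81 m/s².
v = v₀ + at → t = (0 − 66.5) / -9.81 = 6.78 s
v² = v₀² + 2aΔx → Δx = (0² − 66.5²)/(2·-9.81) = 225 m

Phase 3 (free fall): v₀ = 0 m/s, a = -9.81 m/s².
Falls 342 m from rest: t = √(2·342/9.81) = 8.35 s; v = g·t = 81.9 m/s.
Impact speed = 81.9 m/s

81.9 m/s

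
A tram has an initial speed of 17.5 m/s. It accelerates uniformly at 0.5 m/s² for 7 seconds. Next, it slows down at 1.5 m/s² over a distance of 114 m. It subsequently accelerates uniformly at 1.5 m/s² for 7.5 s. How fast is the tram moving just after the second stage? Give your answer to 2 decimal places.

Phase 1 (accelerating): v₀ = 17.5 m/s, a = 0.5 m/s².
v = v₀ + at = 17.5 + (0.5)(7) = 21.0 m/s
Δx = v₀t + ½at² = 17.5·7 + 0.5·0.5·7² = 135 m

Phase 2 (decelerating): v₀ = 21.0 m/s, a = -1.5 m/s².
v² = v₀² + 2aΔx = 21.0² + 2·-1.5·114 = 99.0 → v = 9.95 m/s
t = (v − v₀)/a = (9.95 − 21.0)/-1.5 = 7.37 s
Speed at end of phase 2 = 9.95 m/s

9.95 m/s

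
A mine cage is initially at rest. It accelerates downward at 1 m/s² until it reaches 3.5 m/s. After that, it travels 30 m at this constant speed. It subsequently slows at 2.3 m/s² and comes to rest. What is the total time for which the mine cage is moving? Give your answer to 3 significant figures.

13.6 s

Phase 1 (accelerating): v₀ = 0 m/s, a = 1 m/s².
v = v₀ + at → t = (3.5 − 0) / 1 = 3.50 s
v² = v₀² + 2aΔx → Δx = (3.5² − 0²)/(2·1) = 6.12 m

Phase 2 (constant speed): v₀ = 3.50 m/s, a = 0 m/s².
Constant speed: t = d/v = 30/3.50 = 8.57 s

Phase 3 (decelerating): v₀ = 3.50 m/s, a = -2.3 m/s².
v = v₀ + at → t = (0 − 3.50) / -2.3 = 1.52 s
v² = v₀² + 2aΔx → Δx = (0² − 3.50²)/(2·-2.3) = 2.66 m
Total time = 3.50 + 8.57 + 1.52 = 13.6 s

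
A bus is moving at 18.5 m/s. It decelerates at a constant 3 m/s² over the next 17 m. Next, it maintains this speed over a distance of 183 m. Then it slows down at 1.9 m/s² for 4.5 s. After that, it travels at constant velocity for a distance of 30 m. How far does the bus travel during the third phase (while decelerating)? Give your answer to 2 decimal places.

50.51 m

Phase 1 (decelerating): v₀ = 18.5 m/s, a = -3 m/s².
v² = v₀² + 2aΔx = 18.5² + 2·-3·17 = 240 → v = 15.5 m/s
t = (v − v₀)/a = (15.5 − 18.5)/-3 = 1.00 s

Phase 2 (constant speed): v₀ = 15.5 m/s, a = 0 m/s².
Constant speed: t = d/v = 183/15.5 = 11.8 s

Phase 3 (decelerating): v₀ = 15.5 m/s, a = -1.9 m/s².
v = v₀ + at = 15.5 + (-1.9)(4.5) = 6.95 m/s
Δx = v₀t + ½at² = 15.5·4.5 + 0.5·-1.9·4.5² = 50.5 m
Distance in phase 3 = 50.5 m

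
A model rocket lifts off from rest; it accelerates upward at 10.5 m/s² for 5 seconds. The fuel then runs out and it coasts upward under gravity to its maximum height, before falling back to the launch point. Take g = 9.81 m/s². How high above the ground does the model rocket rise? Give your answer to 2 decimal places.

Phase 1 (powered ascent): v₀ = 0 m/s, a = 10.5 m/s².
v = v₀ + at = 0 + (10.5)(5) = 52.5 m/s
Δx = v₀t + ½at² = 0·5 + 0.5·10.5·5² = 131 m

Phase 2 (coasting upward): v₀ = 52.5 m/s, a = -9.81 m/s².
v = v₀ + at → t = (0 − 52.5) / -9.81 = 5.35 s
v² = v₀² + 2aΔx → Δx = (0² − 52.5²)/(2·-9.81) = 140 m
Maximum height = 131 + 140 = 272 m

271.73 m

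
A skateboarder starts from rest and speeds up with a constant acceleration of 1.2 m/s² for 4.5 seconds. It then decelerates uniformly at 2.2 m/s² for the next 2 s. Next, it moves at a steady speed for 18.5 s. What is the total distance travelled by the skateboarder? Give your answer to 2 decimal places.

Phase 1 (accelerating): v₀ = 0 m/s, a = 1.2 m/s².
v = v₀ + at = 0 + (1.2)(4.5) = 5.40 m/s
Δx = v₀t + ½at² = 0·4.5 + 0.5·1.2·4.5² = 12.1 m

Phase 2 (decelerating): v₀ = 5.40 m/s, a = -2.2 m/s².
v = v₀ + at = 5.40 + (-2.2)(2) = 1.00 m/s
Δx = v₀t + ½at² = 5.40·2 + 0.5·-2.2·2² = 6.40 m

Phase 3 (constant speed): v₀ = 1.00 m/s, a = 0 m/s².
v = v₀ + at = 1.00 + (0)(18.5) = 1.00 m/s
Δx = v₀t + ½at² = 1.00·18.5 + 0.5·0·18.5² = 18.5 m
Total distance = 12.1 + 6.40 + 18.5 = 37.0 m

37.05 m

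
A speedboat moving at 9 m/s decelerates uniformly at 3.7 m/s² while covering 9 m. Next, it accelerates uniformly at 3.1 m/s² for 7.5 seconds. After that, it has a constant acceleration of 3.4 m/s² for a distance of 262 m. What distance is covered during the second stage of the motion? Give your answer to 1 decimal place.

Phase 1 (decelerating): v₀ = 9.00 m/s, a = -3.7 m/s².
v² = v₀² + 2aΔx = 9.00² + 2·-3.7·9 = 14.4 → v = 3.79 m/s
t = (v − v₀)/a = (3.79 − 9.00)/-3.7 = 1.41 s

Phase 2 (accelerating): v₀ = 3.79 m/s, a = 3.1 m/s².
v = v₀ + at = 3.79 + (3.1)(7.5) = 27.0 m/s
Δx = v₀t + ½at² = 3.79·7.5 + 0.5·3.1·7.5² = 116 m
Distance in phase 2 = 116 m

115.6 m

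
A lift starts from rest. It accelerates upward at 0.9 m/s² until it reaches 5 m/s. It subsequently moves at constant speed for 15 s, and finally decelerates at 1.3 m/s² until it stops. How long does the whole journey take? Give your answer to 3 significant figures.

24.4 s

Phase 1 (accelerating): v₀ = 0 m/s, a = 0.9 m/s².
v = v₀ + at → t = (5 − 0) / 0.9 = 5.56 s
v² = v₀² + 2aΔx → Δx = (5² − 0²)/(2·0.9) = 13.9 m

Phase 2 (constant speed): v₀ = 5.00 m/s, a = 0 m/s².
v = v₀ + at = 5.00 + (0)(15) = 5.00 m/s
Δx = v₀t + ½at² = 5.00·15 + 0.5·0·15² = 75.0 m

Phase 3 (decelerating): v₀ = 5.00 m/s, a = -1.3 m/s².
v = v₀ + at → t = (0 − 5.00) / -1.3 = 3.85 s
v² = v₀² + 2aΔx → Δx = (0² − 5.00²)/(2·-1.3) = 9.62 m
Total time = 5.56 + 15.0 + 3.85 = 24.4 s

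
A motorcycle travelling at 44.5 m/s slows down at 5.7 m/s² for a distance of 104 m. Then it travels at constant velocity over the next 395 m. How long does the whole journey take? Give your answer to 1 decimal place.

Phase 1 (decelerating): v₀ = 44.5 m/s, a = -5.7 m/s².
v² = v₀² + 2aΔx = 44.5² + 2·-5.7·104 = 795 → v = 28.2 m/s
t = (v − v₀)/a = (28.2 − 44.5)/-5.7 = 2.86 s

Phase 2 (constant speed): v₀ = 28.2 m/s, a = 0 m/s².
Constant speed: t = d/v = 395/28.2 = 14.0 s
Total time = 2.86 + 14.0 = 16.9 s

16.9 s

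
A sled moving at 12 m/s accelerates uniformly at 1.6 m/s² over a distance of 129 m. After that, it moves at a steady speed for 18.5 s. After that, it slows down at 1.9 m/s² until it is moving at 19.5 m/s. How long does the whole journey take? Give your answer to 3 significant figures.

27.9 s

Phase 1 (accelerating): v₀ = 12.0 m/s, a = 1.6 m/s².
v² = v₀² + 2aΔx = 12.0² + 2·1.6·129 = 557 → v = 23.6 m/s
t = (v − v₀)/a = (23.6 − 12.0)/1.6 = 7.25 s

Phase 2 (constant speed): v₀ = 23.6 m/s, a = 0 m/s².
v = v₀ + at = 23.6 + (0)(18.5) = 23.6 m/s
Δx = v₀t + ½at² = 23.6·18.5 + 0.5·0·18.5² = 437 m

Phase 3 (decelerating): v₀ = 23.6 m/s, a = -1.9 m/s².
v = v₀ + at → t = (19.5 − 23.6) / -1.9 = 2.16 s
v² = v₀² + 2aΔx → Δx = (19.5² − 23.6²)/(2·-1.9) = 46.5 m
Total time = 7.25 + 18.5 + 2.16 = 27.9 s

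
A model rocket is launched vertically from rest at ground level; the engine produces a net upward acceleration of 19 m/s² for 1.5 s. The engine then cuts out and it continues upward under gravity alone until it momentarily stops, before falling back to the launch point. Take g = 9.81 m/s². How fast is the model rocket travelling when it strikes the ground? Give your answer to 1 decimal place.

35.1 m/s

Phase 1 (powered ascent): v₀ = 0 m/s, a = 19 m/s².
v = v₀ + at = 0 + (19)(1.5) = 28.5 m/s
Δx = v₀t + ½at² = 0·1.5 + 0.5·19·1.5² = 21.4 m

Phase 2 (coasting upward): v₀ = 28.5 m/s, a = -9.81 m/s².
v = v₀ + at → t = (0 − 28.5) / -9.81 = 2.91 s
v² = v₀² + 2aΔx → Δx = (0² − 28.5²)/(2·-9.81) = 41.4 m

Phase 3 (free fall): v₀ = 0 m/s, a = -9.81 m/s².
Falls 62.8 m from rest: t = √(2·62.8/9.81) = 3.58 s; v = g·t = 35.1 m/s.
Impact speed = 35.1 m/s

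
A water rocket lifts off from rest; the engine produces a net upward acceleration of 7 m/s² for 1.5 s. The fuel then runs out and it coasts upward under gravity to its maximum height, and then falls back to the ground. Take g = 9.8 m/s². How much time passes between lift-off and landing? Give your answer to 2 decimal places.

Phase 1 (powered ascent): v₀ = 0 m/s, a = 7 m/s².
v = v₀ + at = 0 + (7)(1.5) = 10.5 m/s
Δx = v₀t + ½at² = 0·1.5 + 0.5·7·1.5² = 7.88 m

Phase 2 (coasting upward): v₀ = 10.5 m/s, a = -9.8 m/s².
v = v₀ + at → t = (0 − 10.5) / -9.8 = 1.07 s
v² = v₀² + 2aΔx → Δx = (0² − 10.5²)/(2·-9.8) = 5.62 m

Phase 3 (free fall): v₀ = 0 m/s, a = -9.8 m/s².
Falls 13.5 m from rest: t = √(2·13.5/9.8) = 1.66 s; v = g·t = 16.3 m/s.
Total time = 1.50 + 1.07 + 1.66 = 4.23 s

4.23 s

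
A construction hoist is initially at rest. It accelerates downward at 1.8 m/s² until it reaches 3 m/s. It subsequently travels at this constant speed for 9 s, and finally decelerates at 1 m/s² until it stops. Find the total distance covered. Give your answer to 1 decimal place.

Phase 1 (accelerating): v₀ = 0 m/s, a = 1.8 m/s².
v = v₀ + at → t = (3 − 0) / 1.8 = 1.67 s
v² = v₀² + 2aΔx → Δx = (3² − 0²)/(2·1.8) = 2.50 m

Phase 2 (constant speed): v₀ = 3.00 m/s, a = 0 m/s².
v = v₀ + at = 3.00 + (0)(9) = 3.00 m/s
Δx = v₀t + ½at² = 3.00·9 + 0.5·0·9² = 27.0 m

Phase 3 (decelerating): v₀ = 3.00 m/s, a = -1 m/s².
v = v₀ + at → t = (0 − 3.00) / -1 = 3.00 s
v² = v₀² + 2aΔx → Δx = (0² − 3.00²)/(2·-1) = 4.50 m
Total distance = 2.50 + 27.0 + 4.50 = 34.0 m

34.0 m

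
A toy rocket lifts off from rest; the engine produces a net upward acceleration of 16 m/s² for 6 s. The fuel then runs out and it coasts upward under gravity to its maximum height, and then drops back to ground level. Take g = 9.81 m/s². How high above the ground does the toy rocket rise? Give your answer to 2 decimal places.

Phase 1 (powered ascent): v₀ = 0 m/s, a = 16 m/s².
v = v₀ + at = 0 + (16)(6) = 96.0 m/s
Δx = v₀t + ½at² = 0·6 + 0.5·16·6² = 288 m

Phase 2 (coasting upward): v₀ = 96.0 m/s, a = -9.81 m/s².
v = v₀ + at → t = (0 − 96.0) / -9.81 = 9.79 s
v² = v₀² + 2aΔx → Δx = (0² − 96.0²)/(2·-9.81) = 470 m
Maximum height = 288 + 470 = 758 m

757.72 m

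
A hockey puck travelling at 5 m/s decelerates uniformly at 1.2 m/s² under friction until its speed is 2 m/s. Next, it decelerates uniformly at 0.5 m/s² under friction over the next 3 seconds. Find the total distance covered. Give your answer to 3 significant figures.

Phase 1 (decelerating): v₀ = 5.00 m/s, a = -1.2 m/s².
v = v₀ + at → t = (2 − 5.00) / -1.2 = 2.50 s
v² = v₀² + 2aΔx → Δx = (2² − 5.00²)/(2·-1.2) = 8.75 m

Phase 2 (decelerating): v₀ = 2.00 m/s, a = -0.5 m/s².
v = v₀ + at = 2.00 + (-0.5)(3) = 0.500 m/s
Δx = v₀t + ½at² = 2.00·3 + 0.5·-0.5·3² = 3.75 m
Total distance = 8.75 + 3.75 = 12.5 m

12.5 m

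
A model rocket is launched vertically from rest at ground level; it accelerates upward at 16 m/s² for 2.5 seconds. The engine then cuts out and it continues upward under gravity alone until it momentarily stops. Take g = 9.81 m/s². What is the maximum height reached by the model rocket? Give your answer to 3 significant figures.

132 m

Phase 1 (powered ascent): v₀ = 0 m/s, a = 16 m/s².
v = v₀ + at = 0 + (16)(2.5) = 40.0 m/s
Δx = v₀t + ½at² = 0·2.5 + 0.5·16·2.5² = 50.0 m

Phase 2 (coasting upward): v₀ = 40.0 m/s, a = -9.81 m/s².
v = v₀ + at → t = (0 − 40.0) / -9.81 = 4.08 s
v² = v₀² + 2aΔx → Δx = (0² − 40.0²)/(2·-9.81) = 81.5 m
Maximum height = 50.0 + 81.5 = 132 m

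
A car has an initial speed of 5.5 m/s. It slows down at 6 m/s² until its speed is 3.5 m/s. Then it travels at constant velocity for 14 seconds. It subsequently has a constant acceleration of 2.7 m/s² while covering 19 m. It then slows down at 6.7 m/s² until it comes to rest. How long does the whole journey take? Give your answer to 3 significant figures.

18.6 s

Phase 1 (decelerating): v₀ = 5.50 m/s, a = -6 m/s².
v = v₀ + at → t = (3.5 − 5.50) / -6 = 0.333 s
v² = v₀² + 2aΔx → Δx = (3.5² − 5.50²)/(2·-6) = 1.50 m

Phase 2 (constant speed): v₀ = 3.50 m/s, a = 0 m/s².
v = v₀ + at = 3.50 + (0)(14) = 3.50 m/s
Δx = v₀t + ½at² = 3.50·14 + 0.5·0·14² = 49.0 m

Phase 3 (accelerating): v₀ = 3.50 m/s, a = 2.7 m/s².
v² = v₀² + 2aΔx = 3.50² + 2·2.7·19 = 115 → v = 10.7 m/s
t = (v − v₀)/a = (10.7 − 3.50)/2.7 = 2.67 s

Phase 4 (decelerating): v₀ = 10.7 m/s, a = -6.7 m/s².
v = v₀ + at → t = (0 − 10.7) / -6.7 = 1.60 s
v² = v₀² + 2aΔx → Δx = (0² − 10.7²)/(2·-6.7) = 8.57 m
Total time = 0.333 + 14.0 + 2.67 + 1.60 = 18.6 s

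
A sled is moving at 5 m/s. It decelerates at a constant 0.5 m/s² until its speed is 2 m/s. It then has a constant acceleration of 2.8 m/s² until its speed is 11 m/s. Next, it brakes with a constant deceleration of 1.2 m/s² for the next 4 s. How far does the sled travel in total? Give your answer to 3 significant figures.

76.3 m

Phase 1 (decelerating): v₀ = 5.00 m/s, a = -0.5 m/s².
v = v₀ + at → t = (2 − 5.00) / -0.5 = 6.00 s
v² = v₀² + 2aΔx → Δx = (2² − 5.00²)/(2·-0.5) = 21.0 m

Phase 2 (accelerating): v₀ = 2.00 m/s, a = 2.8 m/s².
v = v₀ + at → t = (11 − 2.00) / 2.8 = 3.21 s
v² = v₀² + 2aΔx → Δx = (11² − 2.00²)/(2·2.8) = 20.9 m

Phase 3 (decelerating): v₀ = 11.0 m/s, a = -1.2 m/s².
v = v₀ + at = 11.0 + (-1.2)(4) = 6.20 m/s
Δx = v₀t + ½at² = 11.0·4 + 0.5·-1.2·4² = 34.4 m
Total distance = 21.0 + 20.9 + 34.4 = 76.3 m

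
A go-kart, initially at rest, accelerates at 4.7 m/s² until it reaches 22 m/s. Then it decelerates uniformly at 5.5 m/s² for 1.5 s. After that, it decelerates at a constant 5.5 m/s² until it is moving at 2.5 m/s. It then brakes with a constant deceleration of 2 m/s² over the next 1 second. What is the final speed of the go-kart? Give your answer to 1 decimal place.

0.5 m/s

Phase 1 (accelerating): v₀ = 0 m/s, a = 4.7 m/s².
v = v₀ + at → t = (22 − 0) / 4.7 = 4.68 s
v² = v₀² + 2aΔx → Δx = (22² − 0²)/(2·4.7) = 51.5 m

Phase 2 (decelerating): v₀ = 22.0 m/s, a = -5.5 m/s².
v = v₀ + at = 22.0 + (-5.5)(1.5) = 13.8 m/s
Δx = v₀t + ½at² = 22.0·1.5 + 0.5·-5.5·1.5² = 26.8 m

Phase 3 (decelerating): v₀ = 13.8 m/s, a = -5.5 m/s².
v = v₀ + at → t = (2.5 − 13.8) / -5.5 = 2.05 s
v² = v₀² + 2aΔx → Δx = (2.5² − 13.8²)/(2·-5.5) = 16.6 m

Phase 4 (decelerating): v₀ = 2.50 m/s, a = -2 m/s².
v = v₀ + at = 2.50 + (-2)(1) = 0.500 m/s
Δx = v₀t + ½at² = 2.50·1 + 0.5·-2·1² = 1.50 m
Final speed = 0.500 m/s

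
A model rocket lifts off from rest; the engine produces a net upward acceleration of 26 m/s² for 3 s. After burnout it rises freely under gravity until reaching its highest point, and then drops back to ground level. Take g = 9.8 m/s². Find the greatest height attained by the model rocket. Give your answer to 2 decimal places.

427.41 m

Phase 1 (powered ascent): v₀ = 0 m/s, a = 26 m/s².
v = v₀ + at = 0 + (26)(3) = 78.0 m/s
Δx = v₀t + ½at² = 0·3 + 0.5·26·3² = 117 m

Phase 2 (coasting upward): v₀ = 78.0 m/s, a = -9.8 m/s².
v = v₀ + at → t = (0 − 78.0) / -9.8 = 7.96 s
v² = v₀² + 2aΔx → Δx = (0² − 78.0²)/(2·-9.8) = 310 m
Maximum height = 117 + 310 = 427 m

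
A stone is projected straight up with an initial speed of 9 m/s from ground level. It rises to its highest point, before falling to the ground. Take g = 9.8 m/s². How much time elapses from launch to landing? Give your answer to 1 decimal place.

1.8 s

Phase 1 (rising): v₀ = 9.00 m/s, a = -9.8 m/s².
v = v₀ + at → t = (0 − 9.00) / -9.8 = 0.918 s
v² = v₀² + 2aΔx → Δx = (0² − 9.00²)/(2·-9.8) = 4.13 m

Phase 2 (falling): v₀ = 0 m/s, a = -9.8 m/s².
Falls 4.13 m from rest: t = √(2·4.13/9.8) = 0.918 s; v = g·t = 9.00 m/s.
Total time = 0.918 + 0.918 = 1.84 s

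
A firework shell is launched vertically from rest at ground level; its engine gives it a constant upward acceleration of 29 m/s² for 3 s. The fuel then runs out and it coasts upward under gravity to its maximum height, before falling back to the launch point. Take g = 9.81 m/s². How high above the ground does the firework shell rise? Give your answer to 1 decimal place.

516.3 m

Phase 1 (powered ascent): v₀ = 0 m/s, a = 29 m/s².
v = v₀ + at = 0 + (29)(3) = 87.0 m/s
Δx = v₀t + ½at² = 0·3 + 0.5·29·3² = 130 m

Phase 2 (coasting upward): v₀ = 87.0 m/s, a = -9.81 m/s².
v = v₀ + at → t = (0 − 87.0) / -9.81 = 8.87 s
v² = v₀² + 2aΔx → Δx = (0² − 87.0²)/(2·-9.81) = 386 m
Maximum height = 130 + 386 = 516 m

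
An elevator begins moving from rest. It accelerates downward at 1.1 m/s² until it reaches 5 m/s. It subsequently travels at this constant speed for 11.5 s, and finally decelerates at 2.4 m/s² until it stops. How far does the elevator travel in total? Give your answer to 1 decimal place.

74.1 m

Phase 1 (accelerating): v₀ = 0 m/s, a = 1.1 m/s².
v = v₀ + at → t = (5 − 0) / 1.1 = 4.55 s
v² = v₀² + 2aΔx → Δx = (5² − 0²)/(2·1.1) = 11.4 m

Phase 2 (constant speed): v₀ = 5.00 m/s, a = 0 m/s².
v = v₀ + at = 5.00 + (0)(11.5) = 5.00 m/s
Δx = v₀t + ½at² = 5.00·11.5 + 0.5·0·11.5² = 57.5 m

Phase 3 (decelerating): v₀ = 5.00 m/s, a = -2.4 m/s².
v = v₀ + at → t = (0 − 5.00) / -2.4 = 2.08 s
v² = v₀² + 2aΔx → Δx = (0² − 5.00²)/(2·-2.4) = 5.21 m
Total distance = 11.4 + 57.5 + 5.21 = 74.1 m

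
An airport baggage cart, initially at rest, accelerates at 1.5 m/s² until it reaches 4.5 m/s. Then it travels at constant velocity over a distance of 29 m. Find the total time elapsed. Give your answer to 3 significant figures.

9.44 s

Phase 1 (accelerating): v₀ = 0 m/s, a = 1.5 m/s².
v = v₀ + at → t = (4.5 − 0) / 1.5 = 3.00 s
v² = v₀² + 2aΔx → Δx = (4.5² − 0²)/(2·1.5) = 6.75 m

Phase 2 (constant speed): v₀ = 4.50 m/s, a = 0 m/s².
Constant speed: t = d/v = 29/4.50 = 6.44 s
Total time = 3.00 + 6.44 = 9.44 s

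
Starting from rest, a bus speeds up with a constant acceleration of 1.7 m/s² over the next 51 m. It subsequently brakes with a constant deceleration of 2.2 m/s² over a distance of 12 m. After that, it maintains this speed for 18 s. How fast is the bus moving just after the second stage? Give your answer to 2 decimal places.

Phase 1 (accelerating): v₀ = 0 m/s, a = 1.7 m/s².
v² = v₀² + 2aΔx = 0² + 2·1.7·51 = 173 → v = 13.2 m/s
t = (v − v₀)/a = (13.2 − 0)/1.7 = 7.75 s

Phase 2 (decelerating): v₀ = 13.2 m/s, a = -2.2 m/s².
v² = v₀² + 2aΔx = 13.2² + 2·-2.2·12 = 121 → v = 11.0 m/s
t = (v − v₀)/a = (11.0 − 13.2)/-2.2 = 0.994 s
Speed at end of phase 2 = 11.0 m/s

10.98 m/s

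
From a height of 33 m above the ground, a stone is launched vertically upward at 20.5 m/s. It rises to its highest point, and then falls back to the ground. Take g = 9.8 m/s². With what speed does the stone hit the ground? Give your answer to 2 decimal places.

Phase 1 (rising): v₀ = 20.5 m/s, a = -9.8 m/s².
v = v₀ + at → t = (0 − 20.5) / -9.8 = 2.09 s
v² = v₀² + 2aΔx → Δx = (0² − 20.5²)/(2·-9.8) = 21.4 m

Phase 2 (falling): v₀ = 0 m/s, a = -9.8 m/s².
Falls 54.4 m from rest: t = √(2·54.4/9.8) = 3.33 s; v = g·t = 32.7 m/s.
Final speed = 32.7 m/s

32.67 m/s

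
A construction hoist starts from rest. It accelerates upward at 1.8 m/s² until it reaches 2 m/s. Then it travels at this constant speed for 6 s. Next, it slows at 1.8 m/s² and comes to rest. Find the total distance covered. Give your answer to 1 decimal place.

14.2 m

Phase 1 (accelerating): v₀ = 0 m/s, a = 1.8 m/s².
v = v₀ + at → t = (2 − 0) / 1.8 = 1.11 s
v² = v₀² + 2aΔx → Δx = (2² − 0²)/(2·1.8) = 1.11 m

Phase 2 (constant speed): v₀ = 2.00 m/s, a = 0 m/s².
v = v₀ + at = 2.00 + (0)(6) = 2.00 m/s
Δx = v₀t + ½at² = 2.00·6 + 0.5·0·6² = 12.0 m

Phase 3 (decelerating): v₀ = 2.00 m/s, a = -1.8 m/s².
v = v₀ + at → t = (0 − 2.00) / -1.8 = 1.11 s
v² = v₀² + 2aΔx → Δx = (0² − 2.00²)/(2·-1.8) = 1.11 m
Total distance = 1.11 + 12.0 + 1.11 = 14.2 m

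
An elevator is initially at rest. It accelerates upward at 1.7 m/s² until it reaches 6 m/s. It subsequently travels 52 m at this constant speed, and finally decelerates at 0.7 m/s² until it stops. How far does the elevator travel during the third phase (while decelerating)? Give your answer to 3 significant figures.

25.7 m

Phase 1 (accelerating): v₀ = 0 m/s, a = 1.7 m/s².
v = v₀ + at → t = (6 − 0) / 1.7 = 3.53 s
v² = v₀² + 2aΔx → Δx = (6² − 0²)/(2·1.7) = 10.6 m

Phase 2 (constant speed): v₀ = 6.00 m/s, a = 0 m/s².
Constant speed: t = d/v = 52/6.00 = 8.67 s

Phase 3 (decelerating): v₀ = 6.00 m/s, a = -0.7 m/s².
v = v₀ + at → t = (0 − 6.00) / -0.7 = 8.57 s
v² = v₀² + 2aΔx → Δx = (0² − 6.00²)/(2·-0.7) = 25.7 m
Distance in phase 3 = 25.7 m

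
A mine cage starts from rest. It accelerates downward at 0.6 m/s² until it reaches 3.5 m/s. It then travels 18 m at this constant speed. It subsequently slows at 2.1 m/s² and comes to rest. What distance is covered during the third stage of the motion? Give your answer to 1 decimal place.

Phase 1 (accelerating): v₀ = 0 m/s, a = 0.6 m/s².
v = v₀ + at → t = (3.5 − 0) / 0.6 = 5.83 s
v² = v₀² + 2aΔx → Δx = (3.5² − 0²)/(2·0.6) = 10.2 m

Phase 2 (constant speed): v₀ = 3.50 m/s, a = 0 m/s².
Constant speed: t = d/v = 18/3.50 = 5.14 s

Phase 3 (decelerating): v₀ = 3.50 m/s, a = -2.1 m/s².
v = v₀ + at → t = (0 − 3.50) / -2.1 = 1.67 s
v² = v₀² + 2aΔx → Δx = (0² − 3.50²)/(2·-2.1) = 2.92 m
Distance in phase 3 = 2.92 m

2.9 m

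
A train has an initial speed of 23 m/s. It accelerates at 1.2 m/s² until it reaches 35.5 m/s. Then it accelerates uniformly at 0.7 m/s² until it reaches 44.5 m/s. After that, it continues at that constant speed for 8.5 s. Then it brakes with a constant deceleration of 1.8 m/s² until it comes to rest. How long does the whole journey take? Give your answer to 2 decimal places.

56.50 s

Phase 1 (accelerating): v₀ = 23.0 m/s, a = 1.2 m/s².
v = v₀ + at → t = (35.5 − 23.0) / 1.2 = 10.4 s
v² = v₀² + 2aΔx → Δx = (35.5² − 23.0²)/(2·1.2) = 305 m

Phase 2 (accelerating): v₀ = 35.5 m/s, a = 0.7 m/s².
v = v₀ + at → t = (44.5 − 35.5) / 0.7 = 12.9 s
v² = v₀² + 2aΔx → Δx = (44.5² − 35.5²)/(2·0.7) = 514 m

Phase 3 (constant speed): v₀ = 44.5 m/s, a = 0 m/s².
v = v₀ + at = 44.5 + (0)(8.5) = 44.5 m/s
Δx = v₀t + ½at² = 44.5·8.5 + 0.5·0·8.5² = 378 m

Phase 4 (decelerating): v₀ = 44.5 m/s, a = -1.8 m/s².
v = v₀ + at → t = (0 − 44.5) / -1.8 = 24.7 s
v² = v₀² + 2aΔx → Δx = (0² − 44.5²)/(2·-1.8) = 550 m
Total time = 10.4 + 12.9 + 8.50 + 24.7 = 56.5 s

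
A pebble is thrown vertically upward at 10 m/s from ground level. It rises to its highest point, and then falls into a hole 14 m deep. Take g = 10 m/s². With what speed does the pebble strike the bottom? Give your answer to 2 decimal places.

Phase 1 (rising): v₀ = 10.0 m/s, a = -10 m/s².
v = v₀ + at → t = (0 − 10.0) / -10 = 1.00 s
v² = v₀² + 2aΔx → Δx = (0² − 10.0²)/(2·-10) = 5.00 m

Phase 2 (falling): v₀ = 0 m/s, a = -10 m/s².
Falls 19.0 m from rest: t = √(2·19.0/10) = 1.95 s; v = g·t = 19.5 m/s.
Final speed = 19.5 m/s

19.49 m/s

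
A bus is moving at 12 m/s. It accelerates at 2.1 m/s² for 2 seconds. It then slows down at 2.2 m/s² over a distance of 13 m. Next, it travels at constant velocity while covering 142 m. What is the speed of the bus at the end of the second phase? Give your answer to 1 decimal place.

Phase 1 (accelerating): v₀ = 12.0 m/s, a = 2.1 m/s².
v = v₀ + at = 12.0 + (2.1)(2) = 16.2 m/s
Δx = v₀t + ½at² = 12.0·2 + 0.5·2.1·2² = 28.2 m

Phase 2 (decelerating): v₀ = 16.2 m/s, a = -2.2 m/s².
v² = v₀² + 2aΔx = 16.2² + 2·-2.2·13 = 205 → v = 14.3 m/s
t = (v − v₀)/a = (14.3 − 16.2)/-2.2 = 0.852 s
Speed at end of phase 2 = 14.3 m/s

14.3 m/s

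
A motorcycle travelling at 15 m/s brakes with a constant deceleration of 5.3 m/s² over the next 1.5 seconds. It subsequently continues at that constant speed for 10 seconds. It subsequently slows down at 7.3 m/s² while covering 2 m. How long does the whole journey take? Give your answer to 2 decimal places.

11.85 s

Phase 1 (decelerating): v₀ = 15.0 m/s, a = -5.3 m/s².
v = v₀ + at = 15.0 + (-5.3)(1.5) = 7.05 m/s
Δx = v₀t + ½at² = 15.0·1.5 + 0.5·-5.3·1.5² = 16.5 m

Phase 2 (constant speed): v₀ = 7.05 m/s, a = 0 m/s².
v = v₀ + at = 7.05 + (0)(10) = 7.05 m/s
Δx = v₀t + ½at² = 7.05·10 + 0.5·0·10² = 70.5 m

Phase 3 (decelerating): v₀ = 7.05 m/s, a = -7.3 m/s².
v² = v₀² + 2aΔx = 7.05² + 2·-7.3·2 = 20.5 → v = 4.53 m/s
t = (v − v₀)/a = (4.53 − 7.05)/-7.3 = 0.345 s
Total time = 1.50 + 10.0 + 0.345 = 11.8 s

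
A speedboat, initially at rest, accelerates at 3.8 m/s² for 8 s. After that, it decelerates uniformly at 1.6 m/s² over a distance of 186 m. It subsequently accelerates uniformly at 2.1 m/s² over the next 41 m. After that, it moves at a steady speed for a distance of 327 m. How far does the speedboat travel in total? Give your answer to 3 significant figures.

676 m

Phase 1 (accelerating): v₀ = 0 m/s, a = 3.8 m/s².
v = v₀ + at = 0 + (3.8)(8) = 30.4 m/s
Δx = v₀t + ½at² = 0·8 + 0.5·3.8·8² = 122 m

Phase 2 (decelerating): v₀ = 30.4 m/s, a = -1.6 m/s².
v² = v₀² + 2aΔx = 30.4² + 2·-1.6·186 = 329 → v = 18.1 m/s
t = (v − v₀)/a = (18.1 − 30.4)/-1.6 = 7.66 s

Phase 3 (accelerating): v₀ = 18.1 m/s, a = 2.1 m/s².
v² = v₀² + 2aΔx = 18.1² + 2·2.1·41 = 501 → v = 22.4 m/s
t = (v − v₀)/a = (22.4 − 18.1)/2.1 = 2.02 s

Phase 4 (constant speed): v₀ = 22.4 m/s, a = 0 m/s².
Constant speed: t = d/v = 327/22.4 = 14.6 s
Total distance = 122 + 186 + 41.0 + 327 = 676 m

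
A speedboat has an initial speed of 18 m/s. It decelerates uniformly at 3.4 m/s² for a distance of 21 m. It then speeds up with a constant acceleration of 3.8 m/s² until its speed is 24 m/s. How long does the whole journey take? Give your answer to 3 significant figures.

4.11 s

Phase 1 (decelerating): v₀ = 18.0 m/s, a = -3.4 m/s².
v² = v₀² + 2aΔx = 18.0² + 2·-3.4·21 = 181 → v = 13.5 m/s
t = (v − v₀)/a = (13.5 − 18.0)/-3.4 = 1.33 s

Phase 2 (accelerating): v₀ = 13.5 m/s, a = 3.8 m/s².
v = v₀ + at → t = (24 − 13.5) / 3.8 = 2.77 s
v² = v₀² + 2aΔx → Δx = (24² − 13.5²)/(2·3.8) = 51.9 m
Total time = 1.33 + 2.77 = 4.11 s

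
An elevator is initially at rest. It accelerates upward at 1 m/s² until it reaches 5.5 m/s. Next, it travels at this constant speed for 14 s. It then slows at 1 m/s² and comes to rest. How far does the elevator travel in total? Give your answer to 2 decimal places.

Phase 1 (accelerating): v₀ = 0 m/s, a = 1 m/s².
v = v₀ + at → t = (5.5 − 0) / 1 = 5.50 s
v² = v₀² + 2aΔx → Δx = (5.5² − 0²)/(2·1) = 15.1 m

Phase 2 (constant speed): v₀ = 5.50 m/s, a = 0 m/s².
v = v₀ + at = 5.50 + (0)(14) = 5.50 m/s
Δx = v₀t + ½at² = 5.50·14 + 0.5·0·14² = 77.0 m

Phase 3 (decelerating): v₀ = 5.50 m/s, a = -1 m/s².
v = v₀ + at → t = (0 − 5.50) / -1 = 5.50 s
v² = v₀² + 2aΔx → Δx = (0² − 5.50²)/(2·-1) = 15.1 m
Total distance = 15.1 + 77.0 + 15.1 = 107 m

107.25 m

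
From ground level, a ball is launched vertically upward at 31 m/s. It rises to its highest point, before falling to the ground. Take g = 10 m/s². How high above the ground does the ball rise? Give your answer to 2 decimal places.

48.05 m

Phase 1 (rising): v₀ = 31.0 m/s, a = -10 m/s².
v = v₀ + at → t = (0 − 31.0) / -10 = 3.10 s
v² = v₀² + 2aΔx → Δx = (0² − 31.0²)/(2·-10) = 48.0 m
Maximum height = 48.0 m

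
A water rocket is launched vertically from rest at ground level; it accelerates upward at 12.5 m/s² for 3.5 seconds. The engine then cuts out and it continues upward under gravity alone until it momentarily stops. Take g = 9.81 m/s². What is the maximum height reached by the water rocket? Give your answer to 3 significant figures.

Phase 1 (powered ascent): v₀ = 0 m/s, a = 12.5 m/s².
v = v₀ + at = 0 + (12.5)(3.5) = 43.8 m/s
Δx = v₀t + ½at² = 0·3.5 + 0.5·12.5·3.5² = 76.6 m

Phase 2 (coasting upward): v₀ = 43.8 m/s, a = -9.81 m/s².
v = v₀ + at → t = (0 − 43.8) / -9.81 = 4.46 s
v² = v₀² + 2aΔx → Δx = (0² − 43.8²)/(2·-9.81) = 97.6 m
Maximum height = 76.6 + 97.6 = 174 m

174 m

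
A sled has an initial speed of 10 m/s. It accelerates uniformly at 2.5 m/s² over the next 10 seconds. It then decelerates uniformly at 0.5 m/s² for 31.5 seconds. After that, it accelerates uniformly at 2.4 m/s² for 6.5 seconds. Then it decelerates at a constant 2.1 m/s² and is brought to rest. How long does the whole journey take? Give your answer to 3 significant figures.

Phase 1 (accelerating): v₀ = 10.0 m/s, a = 2.5 m/s².
v = v₀ + at = 10.0 + (2.5)(10) = 35.0 m/s
Δx = v₀t + ½at² = 10.0·10 + 0.5·2.5·10² = 225 m

Phase 2 (decelerating): v₀ = 35.0 m/s, a = -0.5 m/s².
v = v₀ + at = 35.0 + (-0.5)(31.5) = 19.2 m/s
Δx = v₀t + ½at² = 35.0·31.5 + 0.5·-0.5·31.5² = 854 m

Phase 3 (accelerating): v₀ = 19.2 m/s, a = 2.4 m/s².
v = v₀ + at = 19.2 + (2.4)(6.5) = 34.9 m/s
Δx = v₀t + ½at² = 19.2·6.5 + 0.5·2.4·6.5² = 176 m

Phase 4 (decelerating): v₀ = 34.9 m/s, a = -2.1 m/s².
v = v₀ + at → t = (0 − 34.9) / -2.1 = 16.6 s
v² = v₀² + 2aΔx → Δx = (0² − 34.9²)/(2·-2.1) = 289 m
Total time = 10.0 + 31.5 + 6.50 + 16.6 = 64.6 s

64.6 s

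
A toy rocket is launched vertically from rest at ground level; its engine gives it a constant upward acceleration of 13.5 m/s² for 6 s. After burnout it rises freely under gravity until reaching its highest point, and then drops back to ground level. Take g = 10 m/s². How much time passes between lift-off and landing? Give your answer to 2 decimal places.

Phase 1 (powered ascent): v₀ = 0 m/s, a = 13.5 m/s².
v = v₀ + at = 0 + (13.5)(6) = 81.0 m/s
Δx = v₀t + ½at² = 0·6 + 0.5·13.5·6² = 243 m

Phase 2 (coasting upward): v₀ = 81.0 m/s, a = -10 m/s².
v = v₀ + at → t = (0 − 81.0) / -10 = 8.10 s
v² = v₀² + 2aΔx → Δx = (0² − 81.0²)/(2·-10) = 328 m

Phase 3 (free fall): v₀ = 0 m/s, a = -10 m/s².
Falls 571 m from rest: t = √(2·571/10) = 10.7 s; v = g·t = 107 m/s.
Total time = 6.00 + 8.10 + 10.7 = 24.8 s

24.79 s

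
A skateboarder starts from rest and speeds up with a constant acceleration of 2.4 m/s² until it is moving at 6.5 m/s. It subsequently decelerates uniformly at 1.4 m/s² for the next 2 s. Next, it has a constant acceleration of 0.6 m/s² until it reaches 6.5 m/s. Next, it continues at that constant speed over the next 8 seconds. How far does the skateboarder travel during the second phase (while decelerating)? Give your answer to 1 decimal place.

Phase 1 (accelerating): v₀ = 0 m/s, a = 2.4 m/s².
v = v₀ + at → t = (6.5 − 0) / 2.4 = 2.71 s
v² = v₀² + 2aΔx → Δx = (6.5² − 0²)/(2·2.4) = 8.80 m

Phase 2 (decelerating): v₀ = 6.50 m/s, a = -1.4 m/s².
v = v₀ + at = 6.50 + (-1.4)(2) = 3.70 m/s
Δx = v₀t + ½at² = 6.50·2 + 0.5·-1.4·2² = 10.2 m
Distance in phase 2 = 10.2 m

10.2 m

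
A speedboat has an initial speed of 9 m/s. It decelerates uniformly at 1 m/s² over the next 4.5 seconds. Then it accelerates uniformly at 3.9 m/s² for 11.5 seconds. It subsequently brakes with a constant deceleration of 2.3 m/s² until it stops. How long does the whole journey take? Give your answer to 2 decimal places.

Phase 1 (decelerating): v₀ = 9.00 m/s, a = -1 m/s².
v = v₀ + at = 9.00 + (-1)(4.5) = 4.50 m/s
Δx = v₀t + ½at² = 9.00·4.5 + 0.5·-1·4.5² = 30.4 m

Phase 2 (accelerating): v₀ = 4.50 m/s, a = 3.9 m/s².
v = v₀ + at = 4.50 + (3.9)(11.5) = 49.4 m/s
Δx = v₀t + ½at² = 4.50·11.5 + 0.5·3.9·11.5² = 310 m

Phase 3 (decelerating): v₀ = 49.4 m/s, a = -2.3 m/s².
v = v₀ + at → t = (0 − 49.4) / -2.3 = 21.5 s
v² = v₀² + 2aΔx → Δx = (0² − 49.4²)/(2·-2.3) = 529 m
Total time = 4.50 + 11.5 + 21.5 = 37.5 s

37.46 s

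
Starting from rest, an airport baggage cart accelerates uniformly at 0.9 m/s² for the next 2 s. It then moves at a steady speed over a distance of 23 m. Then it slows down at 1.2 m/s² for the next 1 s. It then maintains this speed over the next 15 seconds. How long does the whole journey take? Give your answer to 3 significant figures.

30.8 s

Phase 1 (accelerating): v₀ = 0 m/s, a = 0.9 m/s².
v = v₀ + at = 0 + (0.9)(2) = 1.80 m/s
Δx = v₀t + ½at² = 0·2 + 0.5·0.9·2² = 1.80 m

Phase 2 (constant speed): v₀ = 1.80 m/s, a = 0 m/s².
Constant speed: t = d/v = 23/1.80 = 12.8 s

Phase 3 (decelerating): v₀ = 1.80 m/s, a = -1.2 m/s².
v = v₀ + at = 1.80 + (-1.2)(1) = 0.600 m/s
Δx = v₀t + ½at² = 1.80·1 + 0.5·-1.2·1² = 1.20 m

Phase 4 (constant speed): v₀ = 0.600 m/s, a = 0 m/s².
v = v₀ + at = 0.600 + (0)(15) = 0.600 m/s
Δx = v₀t + ½at² = 0.600·15 + 0.5·0·15² = 9.00 m
Total time = 2.00 + 12.8 + 1.00 + 15.0 = 30.8 s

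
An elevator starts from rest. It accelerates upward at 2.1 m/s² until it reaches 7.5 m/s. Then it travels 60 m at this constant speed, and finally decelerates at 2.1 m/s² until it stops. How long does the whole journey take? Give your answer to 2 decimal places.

Phase 1 (accelerating): v₀ = 0 m/s, a = 2.1 m/s².
v = v₀ + at → t = (7.5 − 0) / 2.1 = 3.57 s
v² = v₀² + 2aΔx → Δx = (7.5² − 0²)/(2·2.1) = 13.4 m

Phase 2 (constant speed): v₀ = 7.50 m/s, a = 0 m/s².
Constant speed: t = d/v = 60/7.50 = 8.00 s

Phase 3 (decelerating): v₀ = 7.50 m/s, a = -2.1 m/s².
v = v₀ + at → t = (0 − 7.50) / -2.1 = 3.57 s
v² = v₀² + 2aΔx → Δx = (0² − 7.50²)/(2·-2.1) = 13.4 m
Total time = 3.57 + 8.00 + 3.57 = 15.1 s

15.14 s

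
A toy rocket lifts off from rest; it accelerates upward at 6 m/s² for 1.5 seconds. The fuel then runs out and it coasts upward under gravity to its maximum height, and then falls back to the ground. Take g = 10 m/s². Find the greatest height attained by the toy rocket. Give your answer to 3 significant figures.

10.8 m

Phase 1 (powered ascent): v₀ = 0 m/s, a = 6 m/s².
v = v₀ + at = 0 + (6)(1.5) = 9.00 m/s
Δx = v₀t + ½at² = 0·1.5 + 0.5·6·1.5² = 6.75 m

Phase 2 (coasting upward): v₀ = 9.00 m/s, a = -10 m/s².
v = v₀ + at → t = (0 − 9.00) / -10 = 0.900 s
v² = v₀² + 2aΔx → Δx = (0² − 9.00²)/(2·-10) = 4.05 m
Maximum height = 6.75 + 4.05 = 10.8 m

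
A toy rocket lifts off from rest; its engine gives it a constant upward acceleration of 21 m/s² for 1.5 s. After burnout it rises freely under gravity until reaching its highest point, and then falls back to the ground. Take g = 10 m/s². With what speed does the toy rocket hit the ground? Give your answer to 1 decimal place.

38.3 m/s

Phase 1 (powered ascent): v₀ = 0 m/s, a = 21 m/s².
v = v₀ + at = 0 + (21)(1.5) = 31.5 m/s
Δx = v₀t + ½at² = 0·1.5 + 0.5·21·1.5² = 23.6 m

Phase 2 (coasting upward): v₀ = 31.5 m/s, a = -10 m/s².
v = v₀ + at → t = (0 − 31.5) / -10 = 3.15 s
v² = v₀² + 2aΔx → Δx = (0² − 31.5²)/(2·-10) = 49.6 m

Phase 3 (free fall): v₀ = 0 m/s, a = -10 m/s².
Falls 73.2 m from rest: t = √(2·73.2/10) = 3.83 s; v = g·t = 38.3 m/s.
Impact speed = 38.3 m/s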